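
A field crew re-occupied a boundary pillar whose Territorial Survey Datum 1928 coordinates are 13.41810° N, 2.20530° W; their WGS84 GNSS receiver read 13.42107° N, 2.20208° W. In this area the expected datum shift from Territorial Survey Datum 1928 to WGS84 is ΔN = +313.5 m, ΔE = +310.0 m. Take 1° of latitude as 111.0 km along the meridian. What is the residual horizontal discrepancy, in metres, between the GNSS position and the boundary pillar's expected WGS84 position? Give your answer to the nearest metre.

Observed coordinate differences: Δφ = +0.00297°, Δλ = +0.00322°.
Converting to metres (1° lat = 111000 m, cos φ = 0.972703): observed ΔN = 329.7 m, observed ΔE = 347.7 m.
Subtracting the expected shift leaves a residual of 329.7 − (313.5) = 16.2 m north and 347.7 − (310.0) = 37.7 m east.
Residual distance = √(16.2² + 37.7²) = 41.0 m.

41 m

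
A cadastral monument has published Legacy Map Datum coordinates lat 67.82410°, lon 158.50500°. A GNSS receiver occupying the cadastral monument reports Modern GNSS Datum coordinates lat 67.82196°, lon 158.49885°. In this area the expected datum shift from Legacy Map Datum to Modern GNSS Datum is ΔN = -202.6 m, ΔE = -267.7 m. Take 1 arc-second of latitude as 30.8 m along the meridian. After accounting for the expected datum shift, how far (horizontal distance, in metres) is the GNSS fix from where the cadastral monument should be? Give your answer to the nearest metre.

36 m

Observed coordinate differences: Δφ = -0.00214°, Δλ = -0.00615°.
Converting to metres (1° lat = 110880 m, cos φ = 0.377451): observed ΔN = -237.3 m, observed ΔE = -257.4 m.
Subtracting the expected shift leaves a residual of -237.3 − (-202.6) = -34.7 m north and -257.4 − (-267.7) = 10.3 m east.
Residual distance = √((-34.7)² + 10.3²) = 36.2 m.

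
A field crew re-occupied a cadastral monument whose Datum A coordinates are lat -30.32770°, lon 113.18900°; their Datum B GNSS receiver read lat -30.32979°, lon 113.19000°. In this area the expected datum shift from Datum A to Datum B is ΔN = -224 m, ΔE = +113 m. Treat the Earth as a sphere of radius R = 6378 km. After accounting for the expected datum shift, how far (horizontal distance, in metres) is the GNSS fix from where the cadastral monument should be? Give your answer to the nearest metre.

Observed coordinate differences: Δφ = -0.00209°, Δλ = +0.00100°.
Converting to metres (1° lat = 111317 m, cos φ = 0.863152): observed ΔN = -232.7 m, observed ΔE = 96.1 m.
Subtracting the expected shift leaves a residual of -232.7 − (-224) = -8.7 m north and 96.1 − (113) = -16.9 m east.
Residual distance = √((-8.7)² + (-16.9)²) = 19.0 m.

19 m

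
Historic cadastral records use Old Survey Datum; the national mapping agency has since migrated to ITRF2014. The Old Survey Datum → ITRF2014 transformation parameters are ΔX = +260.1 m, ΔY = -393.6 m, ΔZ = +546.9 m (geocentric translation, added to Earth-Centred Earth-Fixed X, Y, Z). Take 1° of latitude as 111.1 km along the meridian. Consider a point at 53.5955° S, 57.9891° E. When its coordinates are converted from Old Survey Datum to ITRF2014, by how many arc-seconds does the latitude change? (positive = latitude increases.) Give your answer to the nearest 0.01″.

Δφ = 5.41″

sin φ = -0.804847, cos φ = 0.593482, sin λ = 0.847947, cos λ = 0.530081.
North component: ΔN = −sin φ cos λ·ΔX − sin φ sin λ·ΔY + cos φ·ΔZ = −(-0.804847)(0.530081)(260.1) − (-0.804847)(0.847947)(-393.6) + (0.593482)(546.9) = 166.92 m.
1° of latitude spans 111100 m, so Δφ = 166.92 / 111100 × 3600 = 5.409″.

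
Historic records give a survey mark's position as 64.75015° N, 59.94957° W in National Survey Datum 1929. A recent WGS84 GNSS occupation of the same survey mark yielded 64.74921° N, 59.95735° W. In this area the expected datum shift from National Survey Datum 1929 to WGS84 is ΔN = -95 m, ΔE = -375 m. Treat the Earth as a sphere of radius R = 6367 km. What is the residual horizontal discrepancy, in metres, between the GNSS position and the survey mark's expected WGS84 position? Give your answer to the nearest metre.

Observed coordinate differences: Δφ = -0.00094°, Δλ = -0.00778°.
Converting to metres (1° lat = 111125 m, cos φ = 0.426566): observed ΔN = -104.5 m, observed ΔE = -368.8 m.
Subtracting the expected shift leaves a residual of -104.5 − (-95) = -9.5 m north and -368.8 − (-375) = 6.2 m east.
Residual distance = √((-9.5)² + 6.2²) = 11.3 m.

11 m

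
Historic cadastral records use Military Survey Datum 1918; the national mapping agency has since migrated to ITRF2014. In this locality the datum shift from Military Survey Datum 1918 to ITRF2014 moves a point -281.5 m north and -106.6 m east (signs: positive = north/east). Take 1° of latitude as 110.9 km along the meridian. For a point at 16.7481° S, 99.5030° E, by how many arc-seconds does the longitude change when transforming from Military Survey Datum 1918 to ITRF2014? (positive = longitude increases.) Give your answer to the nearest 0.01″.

Δλ = -3.61″

At latitude -16.7481°, cos φ = 0.957581.
1° of longitude at this latitude = 110.9 × cos φ = 106.20 km, so Δλ = -106.6 / 106195.7 = -0.0010038° = -3.614″.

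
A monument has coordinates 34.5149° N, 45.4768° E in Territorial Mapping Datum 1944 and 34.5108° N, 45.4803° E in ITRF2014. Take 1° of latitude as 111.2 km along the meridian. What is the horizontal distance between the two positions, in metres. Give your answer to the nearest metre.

557 m

Δφ = 34.5108° − 34.5149° = -0.0041°; Δλ = 45.4803° − 45.4768° = +0.0035°.
ΔN = Δφ × 111200 = -455.9 m; ΔE = Δλ × 111200 × cos(34.5149°) = +0.0035 × 111200 × 0.823979 = 320.7 m.
Distance = √(ΔE² + ΔN²) = √(320.7² + (-455.9)²) = 557.4 m.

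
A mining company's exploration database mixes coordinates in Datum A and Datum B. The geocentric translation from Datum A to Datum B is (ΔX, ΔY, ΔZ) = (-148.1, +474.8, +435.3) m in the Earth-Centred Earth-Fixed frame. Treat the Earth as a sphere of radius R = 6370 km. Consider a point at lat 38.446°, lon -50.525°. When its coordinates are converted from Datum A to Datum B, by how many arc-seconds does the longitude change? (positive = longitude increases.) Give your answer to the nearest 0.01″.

Δλ = 7.75″

sin φ = 0.621777, cos φ = 0.783195, sin λ = -0.771902, cos λ = 0.635741.
East component: ΔE = −sin λ·ΔX + cos λ·ΔY = −(-0.771902)(-148.1) + (0.635741)(474.8) = 187.53 m.
1° of latitude spans πR/180 = 111177 m; at latitude φ, 1° of longitude spans that × cos φ = 87073.6 m, so Δλ = 187.53 / 87073.6 × 3600 = 7.753″.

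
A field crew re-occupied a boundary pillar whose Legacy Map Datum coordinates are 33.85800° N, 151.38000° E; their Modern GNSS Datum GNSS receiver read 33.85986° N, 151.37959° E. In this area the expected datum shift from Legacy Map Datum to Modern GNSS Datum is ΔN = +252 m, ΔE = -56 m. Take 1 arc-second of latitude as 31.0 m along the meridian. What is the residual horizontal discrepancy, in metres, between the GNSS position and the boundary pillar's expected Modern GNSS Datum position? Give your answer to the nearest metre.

48 m

Observed coordinate differences: Δφ = +0.00186°, Δλ = -0.00041°.
Converting to metres (1° lat = 111600 m, cos φ = 0.830421): observed ΔN = 207.6 m, observed ΔE = -38.0 m.
Subtracting the expected shift leaves a residual of 207.6 − (252) = -44.4 m north and -38.0 − (-56) = 18.0 m east.
Residual distance = √((-44.4)² + 18.0²) = 47.9 m.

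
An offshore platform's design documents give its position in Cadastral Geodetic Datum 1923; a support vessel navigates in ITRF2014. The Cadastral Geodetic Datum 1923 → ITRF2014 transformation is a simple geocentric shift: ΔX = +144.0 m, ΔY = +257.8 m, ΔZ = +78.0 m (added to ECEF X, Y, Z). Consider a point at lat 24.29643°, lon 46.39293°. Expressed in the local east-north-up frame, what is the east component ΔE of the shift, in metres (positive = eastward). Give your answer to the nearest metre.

The local east axis at (φ, λ) is (−sin λ, cos λ, 0), so ΔE = −sin(46.39293°)·144.0 + cos(46.39293°)·257.8 = 73.54 m.

ΔE = 74 m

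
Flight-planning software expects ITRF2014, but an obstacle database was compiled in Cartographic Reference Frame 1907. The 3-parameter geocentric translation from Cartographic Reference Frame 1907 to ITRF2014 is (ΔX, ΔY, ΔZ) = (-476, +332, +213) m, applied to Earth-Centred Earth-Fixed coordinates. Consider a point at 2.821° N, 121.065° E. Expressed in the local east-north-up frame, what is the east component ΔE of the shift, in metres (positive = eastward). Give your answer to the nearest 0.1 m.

At φ = 2.821°, λ = 121.065°: sin φ = 0.049216, cos φ = 0.998788, sin λ = 0.856582, cos λ = -0.516010.
ΔE = −sin λ·ΔX + cos λ·ΔY = −(0.856582)·(-476) + (-0.516010)·(332) = 236.42 m.

ΔE = 236.4 m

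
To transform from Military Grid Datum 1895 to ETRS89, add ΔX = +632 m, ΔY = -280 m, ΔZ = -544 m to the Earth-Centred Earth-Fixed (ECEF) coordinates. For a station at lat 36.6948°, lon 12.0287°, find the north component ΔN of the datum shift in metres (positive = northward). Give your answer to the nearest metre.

ΔN = -771 m

The local north axis is (−sin φ cos λ, −sin φ sin λ, cos φ), giving ΔN = -369.361 + 34.869 − 436.195 = -770.69 m.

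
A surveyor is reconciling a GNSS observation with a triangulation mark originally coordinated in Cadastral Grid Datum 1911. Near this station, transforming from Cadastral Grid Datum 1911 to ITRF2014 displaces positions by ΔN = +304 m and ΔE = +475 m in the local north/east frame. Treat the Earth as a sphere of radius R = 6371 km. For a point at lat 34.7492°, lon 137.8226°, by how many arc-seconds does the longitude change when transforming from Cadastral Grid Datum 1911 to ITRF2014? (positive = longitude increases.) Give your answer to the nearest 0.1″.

At latitude 34.7492°, cos φ = 0.821655.
One radian of longitude at latitude φ spans R cos φ, so Δλ = ΔE / (R cos φ) = 475.0 / (6371000 × 0.821655) = 9.0740e-05 rad = 18.716″.

Δλ = 18.7″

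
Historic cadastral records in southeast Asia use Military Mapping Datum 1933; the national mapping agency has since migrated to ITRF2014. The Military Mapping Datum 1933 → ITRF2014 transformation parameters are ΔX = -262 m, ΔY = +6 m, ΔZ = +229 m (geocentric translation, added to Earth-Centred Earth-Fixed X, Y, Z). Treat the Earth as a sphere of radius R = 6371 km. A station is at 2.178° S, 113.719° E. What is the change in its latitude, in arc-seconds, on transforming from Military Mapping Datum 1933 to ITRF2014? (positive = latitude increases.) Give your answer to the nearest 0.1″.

Δφ = 7.5″

sin φ = -0.038004, cos φ = 0.999278, sin λ = 0.915529, cos λ = -0.402251.
North component: ΔN = −sin φ cos λ·ΔX − sin φ sin λ·ΔY + cos φ·ΔZ = −(-0.038004)(-0.402251)(-262) − (-0.038004)(0.915529)(6) + (0.999278)(229) = 233.05 m.
1° of latitude spans πR/180 = 111195 m, so Δφ = 233.05 / 111195 × 3600 = 7.545″.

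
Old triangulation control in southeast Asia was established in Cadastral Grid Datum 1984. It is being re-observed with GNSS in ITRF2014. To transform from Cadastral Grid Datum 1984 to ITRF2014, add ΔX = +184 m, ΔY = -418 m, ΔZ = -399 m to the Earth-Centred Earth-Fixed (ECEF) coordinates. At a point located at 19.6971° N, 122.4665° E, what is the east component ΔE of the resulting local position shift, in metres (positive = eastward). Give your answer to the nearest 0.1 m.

At φ = 19.6971°, λ = 122.4665°: sin φ = 0.337048, cos φ = 0.941488, sin λ = 0.843705, cos λ = -0.536806.
ΔE = −sin λ·ΔX + cos λ·ΔY = −(0.843705)·(184) + (-0.536806)·(-418) = 69.14 m.

ΔE = 69.1 m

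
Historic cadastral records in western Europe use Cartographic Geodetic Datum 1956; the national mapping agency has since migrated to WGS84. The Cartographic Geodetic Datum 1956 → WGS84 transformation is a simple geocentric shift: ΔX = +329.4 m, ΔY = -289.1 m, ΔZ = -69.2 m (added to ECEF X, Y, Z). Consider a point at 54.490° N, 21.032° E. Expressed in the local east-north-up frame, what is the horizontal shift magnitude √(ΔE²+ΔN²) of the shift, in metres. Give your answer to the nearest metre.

At φ = 54.490°, λ = 21.032°: sin φ = 0.814014, cos φ = 0.580845, sin λ = 0.358889, cos λ = 0.933380.
ΔE = −sin λ·ΔX + cos λ·ΔY = −(0.358889)·(329.4) + (0.933380)·(-289.1) = -388.06 m.
ΔN = −sin φ cos λ·ΔX − sin φ sin λ·ΔY + cos φ·ΔZ = −(0.814014)(0.933380)(329.4) − (0.814014)(0.358889)(-289.1) + (0.580845)(-69.2) = -206.01 m.
Horizontal magnitude = √(ΔE² + ΔN²) = √((-388.06)² + (-206.01)²) = 439.35 m.

439 m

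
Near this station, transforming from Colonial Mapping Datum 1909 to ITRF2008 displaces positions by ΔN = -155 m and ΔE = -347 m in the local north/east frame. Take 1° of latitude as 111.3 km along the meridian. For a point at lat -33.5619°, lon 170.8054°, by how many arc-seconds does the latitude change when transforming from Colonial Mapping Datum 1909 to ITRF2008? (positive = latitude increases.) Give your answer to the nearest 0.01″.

Δφ = -5.01″

1° of latitude = 111.3 km, so Δφ = -155.0 / 111300 = -0.0013926° = -5.013″.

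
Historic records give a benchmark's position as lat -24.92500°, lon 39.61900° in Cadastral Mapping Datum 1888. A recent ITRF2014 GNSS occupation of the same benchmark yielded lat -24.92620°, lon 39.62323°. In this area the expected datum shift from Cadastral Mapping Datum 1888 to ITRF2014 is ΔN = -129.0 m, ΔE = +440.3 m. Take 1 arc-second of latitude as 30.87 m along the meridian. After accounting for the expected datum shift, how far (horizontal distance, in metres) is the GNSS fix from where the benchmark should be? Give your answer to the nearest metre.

Observed coordinate differences: Δφ = -0.00120°, Δλ = +0.00423°.
Converting to metres (1° lat = 111132 m, cos φ = 0.906860): observed ΔN = -133.4 m, observed ΔE = 426.3 m.
Subtracting the expected shift leaves a residual of -133.4 − (-129.0) = -4.4 m north and 426.3 − (440.3) = -14.0 m east.
Residual distance = √((-4.4)² + (-14.0)²) = 14.7 m.

15 m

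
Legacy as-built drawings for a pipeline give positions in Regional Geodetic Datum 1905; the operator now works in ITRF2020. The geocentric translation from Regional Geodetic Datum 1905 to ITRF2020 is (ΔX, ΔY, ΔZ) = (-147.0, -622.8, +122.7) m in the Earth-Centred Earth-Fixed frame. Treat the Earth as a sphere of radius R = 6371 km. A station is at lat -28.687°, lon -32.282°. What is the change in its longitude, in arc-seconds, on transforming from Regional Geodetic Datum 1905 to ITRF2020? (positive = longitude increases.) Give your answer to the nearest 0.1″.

Δλ = -22.3″

sin φ = -0.480024, cos φ = 0.877255, sin λ = -0.534087, cos λ = 0.845430.
East component: ΔE = −sin λ·ΔX + cos λ·ΔY = −(-0.534087)(-147.0) + (0.845430)(-622.8) = -605.04 m.
1° of latitude spans πR/180 = 111195 m; at latitude φ, 1° of longitude spans that × cos φ = 97546.3 m, so Δλ = -605.04 / 97546.3 × 3600 = -22.329″.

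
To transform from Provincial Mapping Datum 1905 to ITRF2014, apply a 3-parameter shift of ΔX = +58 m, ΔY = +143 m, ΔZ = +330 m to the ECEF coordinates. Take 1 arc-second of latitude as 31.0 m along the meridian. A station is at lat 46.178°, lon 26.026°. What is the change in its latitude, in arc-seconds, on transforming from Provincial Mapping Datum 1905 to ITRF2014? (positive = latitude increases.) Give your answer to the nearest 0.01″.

sin φ = 0.721494, cos φ = 0.692420, sin λ = 0.438779, cos λ = 0.898595.
North component: ΔN = −sin φ cos λ·ΔX − sin φ sin λ·ΔY + cos φ·ΔZ = −(0.721494)(0.898595)(58) − (0.721494)(0.438779)(143) + (0.692420)(330) = 145.63 m.
1° of latitude spans 3600 × 31.00 = 111600 m, so Δφ = 145.63 / 111600 × 3600 = 4.698″.

Δφ = 4.70″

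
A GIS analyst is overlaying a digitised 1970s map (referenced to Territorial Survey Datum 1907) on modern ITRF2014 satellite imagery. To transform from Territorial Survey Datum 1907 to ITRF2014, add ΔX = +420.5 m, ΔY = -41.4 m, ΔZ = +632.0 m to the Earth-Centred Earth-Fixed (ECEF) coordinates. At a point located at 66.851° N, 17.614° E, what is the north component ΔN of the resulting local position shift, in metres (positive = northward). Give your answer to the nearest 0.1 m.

ΔN = -108.5 m

At φ = 66.851°, λ = 17.614°: sin φ = 0.919486, cos φ = 0.393124, sin λ = 0.302603, cos λ = 0.953117.
ΔN = −sin φ cos λ·ΔX − sin φ sin λ·ΔY + cos φ·ΔZ = −(0.919486)(0.953117)(420.5) − (0.919486)(0.302603)(-41.4) + (0.393124)(632.0) = -108.54 m.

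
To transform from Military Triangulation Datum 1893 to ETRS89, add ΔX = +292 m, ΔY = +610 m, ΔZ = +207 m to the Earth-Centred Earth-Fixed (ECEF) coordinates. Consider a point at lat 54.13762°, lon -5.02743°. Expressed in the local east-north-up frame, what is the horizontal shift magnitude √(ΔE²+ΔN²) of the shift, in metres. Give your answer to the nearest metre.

At φ = 54.13762°, λ = -5.02743°: sin φ = 0.810426, cos φ = 0.585840, sin λ = -0.087633, cos λ = 0.996153.
ΔE = −sin λ·ΔX + cos λ·ΔY = −(-0.087633)·(292) + (0.996153)·(610) = 633.24 m.
ΔN = −sin φ cos λ·ΔX − sin φ sin λ·ΔY + cos φ·ΔZ = −(0.810426)(0.996153)(292) − (0.810426)(-0.087633)(610) + (0.585840)(207) = -71.14 m.
Horizontal magnitude = √(ΔE² + ΔN²) = √(633.24² + (-71.14)²) = 637.23 m.

637 m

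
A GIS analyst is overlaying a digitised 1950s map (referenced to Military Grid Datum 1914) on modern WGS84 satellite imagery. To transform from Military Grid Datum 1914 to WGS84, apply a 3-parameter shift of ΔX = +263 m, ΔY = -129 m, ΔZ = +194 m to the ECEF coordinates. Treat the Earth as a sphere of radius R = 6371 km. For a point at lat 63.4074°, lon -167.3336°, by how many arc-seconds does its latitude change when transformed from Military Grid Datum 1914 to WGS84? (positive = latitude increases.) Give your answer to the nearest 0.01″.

Δφ = 9.42″

sin φ = 0.894212, cos φ = 0.447644, sin λ = -0.219274, cos λ = -0.975663.
North component: ΔN = −sin φ cos λ·ΔX − sin φ sin λ·ΔY + cos φ·ΔZ = −(0.894212)(-0.975663)(263) − (0.894212)(-0.219274)(-129) + (0.447644)(194) = 291.00 m.
1° of latitude spans πR/180 = 111195 m, so Δφ = 291.00 / 111195 × 3600 = 9.421″.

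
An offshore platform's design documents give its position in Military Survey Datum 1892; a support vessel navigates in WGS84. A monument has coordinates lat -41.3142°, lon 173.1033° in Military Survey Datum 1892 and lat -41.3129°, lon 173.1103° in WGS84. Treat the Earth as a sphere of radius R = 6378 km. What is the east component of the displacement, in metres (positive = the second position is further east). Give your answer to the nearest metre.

Δφ = -41.3129° − -41.3142° = +0.0013°; Δλ = 173.1103° − 173.1033° = +0.0070°.
1° along a meridian = πR/180 = 111317 m.
ΔN = Δφ × 111317 = 144.7 m; ΔE = Δλ × 111317 × cos(-41.3142°) = +0.0070 × 111317 × 0.751101 = 585.3 m.

ΔE = 585 m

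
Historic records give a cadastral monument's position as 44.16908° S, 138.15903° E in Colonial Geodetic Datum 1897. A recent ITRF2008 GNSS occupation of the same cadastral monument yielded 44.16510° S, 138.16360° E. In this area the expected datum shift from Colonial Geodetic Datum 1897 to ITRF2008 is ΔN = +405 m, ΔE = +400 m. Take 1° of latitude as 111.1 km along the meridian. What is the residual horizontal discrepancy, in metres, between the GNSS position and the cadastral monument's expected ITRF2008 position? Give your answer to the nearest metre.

Observed coordinate differences: Δφ = +0.00398°, Δλ = +0.00457°.
Converting to metres (1° lat = 111100 m, cos φ = 0.717287): observed ΔN = 442.2 m, observed ΔE = 364.2 m.
Subtracting the expected shift leaves a residual of 442.2 − (405) = 37.2 m north and 364.2 − (400) = -35.8 m east.
Residual distance = √(37.2² + (-35.8)²) = 51.6 m.

52 m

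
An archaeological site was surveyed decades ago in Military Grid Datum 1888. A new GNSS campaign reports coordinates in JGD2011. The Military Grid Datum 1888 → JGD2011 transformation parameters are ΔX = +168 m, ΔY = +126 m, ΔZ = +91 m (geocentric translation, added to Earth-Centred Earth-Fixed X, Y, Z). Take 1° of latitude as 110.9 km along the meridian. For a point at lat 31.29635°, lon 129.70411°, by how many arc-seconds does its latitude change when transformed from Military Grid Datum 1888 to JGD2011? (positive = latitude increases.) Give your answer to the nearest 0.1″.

sin φ = 0.519465, cos φ = 0.854492, sin λ = 0.769354, cos λ = -0.638823.
North component: ΔN = −sin φ cos λ·ΔX − sin φ sin λ·ΔY + cos φ·ΔZ = −(0.519465)(-0.638823)(168) − (0.519465)(0.769354)(126) + (0.854492)(91) = 83.15 m.
1° of latitude spans 110900 m, so Δφ = 83.15 / 110900 × 3600 = 2.699″.

Δφ = 2.7″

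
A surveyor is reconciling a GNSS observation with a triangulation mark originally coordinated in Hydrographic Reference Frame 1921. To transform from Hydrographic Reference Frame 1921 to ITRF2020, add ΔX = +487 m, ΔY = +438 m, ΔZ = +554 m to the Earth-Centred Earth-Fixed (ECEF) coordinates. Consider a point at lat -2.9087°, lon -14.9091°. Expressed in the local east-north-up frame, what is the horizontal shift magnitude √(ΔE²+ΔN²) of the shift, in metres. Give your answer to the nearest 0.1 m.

At φ = -2.9087°, λ = -14.9091°: sin φ = -0.050745, cos φ = 0.998712, sin λ = -0.257286, cos λ = 0.966335.
ΔE = −sin λ·ΔX + cos λ·ΔY = −(-0.257286)·(487) + (0.966335)·(438) = 548.55 m.
ΔN = −sin φ cos λ·ΔX − sin φ sin λ·ΔY + cos φ·ΔZ = −(-0.050745)(0.966335)(487) − (-0.050745)(-0.257286)(438) + (0.998712)(554) = 571.45 m.
Horizontal magnitude = √(ΔE² + ΔN²) = √(548.55² + 571.45²) = 792.13 m.

792.1 m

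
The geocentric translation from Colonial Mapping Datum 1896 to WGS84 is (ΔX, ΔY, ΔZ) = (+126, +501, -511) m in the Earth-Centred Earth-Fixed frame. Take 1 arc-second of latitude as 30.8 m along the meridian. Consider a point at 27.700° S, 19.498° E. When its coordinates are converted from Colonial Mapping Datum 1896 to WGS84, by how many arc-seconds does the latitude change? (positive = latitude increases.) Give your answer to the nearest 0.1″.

sin φ = -0.464842, cos φ = 0.885394, sin λ = 0.333774, cos λ = 0.942653.
North component: ΔN = −sin φ cos λ·ΔX − sin φ sin λ·ΔY + cos φ·ΔZ = −(-0.464842)(0.942653)(126) − (-0.464842)(0.333774)(501) + (0.885394)(-511) = -319.49 m.
1° of latitude spans 3600 × 30.80 = 110880 m, so Δφ = -319.49 / 110880 × 3600 = -10.373″.

Δφ = -10.4″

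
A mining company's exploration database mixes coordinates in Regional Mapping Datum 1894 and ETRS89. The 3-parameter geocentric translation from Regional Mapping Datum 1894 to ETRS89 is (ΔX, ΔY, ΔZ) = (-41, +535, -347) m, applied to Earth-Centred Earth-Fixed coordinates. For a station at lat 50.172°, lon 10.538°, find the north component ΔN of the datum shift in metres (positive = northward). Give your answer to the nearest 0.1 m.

The local north axis is (−sin φ cos λ, −sin φ sin λ, cos φ), giving ΔN = 30.956 − 75.142 − 222.248 = -266.43 m.

ΔN = -266.4 m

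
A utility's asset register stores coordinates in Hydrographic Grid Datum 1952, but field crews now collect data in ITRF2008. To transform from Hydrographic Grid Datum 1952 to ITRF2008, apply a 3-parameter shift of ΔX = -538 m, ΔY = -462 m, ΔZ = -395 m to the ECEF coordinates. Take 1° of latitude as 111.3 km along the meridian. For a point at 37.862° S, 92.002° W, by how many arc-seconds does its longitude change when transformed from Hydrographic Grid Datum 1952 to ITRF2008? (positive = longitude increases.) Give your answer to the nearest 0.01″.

Δλ = -21.37″

sin φ = -0.613762, cos φ = 0.789491, sin λ = -0.999390, cos λ = -0.034934.
East component: ΔE = −sin λ·ΔX + cos λ·ΔY = −(-0.999390)(-538) + (-0.034934)(-462) = -521.53 m.
1° of latitude spans 111300 m; at latitude φ, 1° of longitude spans that × cos φ = 87870.4 m, so Δλ = -521.53 / 87870.4 × 3600 = -21.367″.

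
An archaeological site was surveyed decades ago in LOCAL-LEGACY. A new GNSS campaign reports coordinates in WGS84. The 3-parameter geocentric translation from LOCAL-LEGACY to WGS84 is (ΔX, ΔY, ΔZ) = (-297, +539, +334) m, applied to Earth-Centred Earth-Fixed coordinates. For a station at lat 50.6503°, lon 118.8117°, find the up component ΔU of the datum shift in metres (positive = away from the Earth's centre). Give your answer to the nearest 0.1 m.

At φ = 50.6503°, λ = 118.8117°: sin φ = 0.773291, cos φ = 0.634052, sin λ = 0.876208, cos λ = -0.481933.
ΔU = cos φ cos λ·ΔX + cos φ sin λ·ΔY + sin φ·ΔZ = (0.634052)(-0.481933)(-297) + (0.634052)(0.876208)(539) + (0.773291)(334) = 648.48 m.

ΔU = 648.5 m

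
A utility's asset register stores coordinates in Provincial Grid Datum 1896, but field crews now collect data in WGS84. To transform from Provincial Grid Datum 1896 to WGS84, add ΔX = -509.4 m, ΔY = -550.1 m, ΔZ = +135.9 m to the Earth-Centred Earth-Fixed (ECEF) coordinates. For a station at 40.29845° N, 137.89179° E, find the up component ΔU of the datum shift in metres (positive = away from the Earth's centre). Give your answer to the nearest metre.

ΔU = 95 m

The local up (radial) axis is (cos φ cos λ, cos φ sin λ, sin φ), giving ΔU = 288.229 − 281.324 + 87.896 = 94.80 m.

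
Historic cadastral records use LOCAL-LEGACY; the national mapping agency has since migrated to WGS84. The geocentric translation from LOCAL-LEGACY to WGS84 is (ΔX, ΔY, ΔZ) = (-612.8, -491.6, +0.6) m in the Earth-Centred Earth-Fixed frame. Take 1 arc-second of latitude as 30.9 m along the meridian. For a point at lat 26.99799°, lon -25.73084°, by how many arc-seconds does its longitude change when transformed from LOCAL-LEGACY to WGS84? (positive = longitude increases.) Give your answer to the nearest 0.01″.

Δλ = -25.75″

sin φ = 0.453959, cos φ = 0.891022, sin λ = -0.434144, cos λ = 0.900843.
East component: ΔE = −sin λ·ΔX + cos λ·ΔY = −(-0.434144)(-612.8) + (0.900843)(-491.6) = -708.90 m.
1° of latitude spans 3600 × 30.90 = 111240 m; at latitude φ, 1° of longitude spans that × cos φ = 99117.3 m, so Δλ = -708.90 / 99117.3 × 3600 = -25.748″.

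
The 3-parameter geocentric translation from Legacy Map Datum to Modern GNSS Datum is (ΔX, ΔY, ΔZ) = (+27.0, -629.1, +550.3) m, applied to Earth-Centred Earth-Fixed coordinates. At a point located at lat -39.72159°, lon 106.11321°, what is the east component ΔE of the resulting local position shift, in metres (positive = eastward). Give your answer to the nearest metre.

ΔE = 149 m

The local east axis at (φ, λ) is (−sin λ, cos λ, 0), so ΔE = −sin(106.11321°)·27.0 + cos(106.11321°)·(-629.1) = 148.66 m.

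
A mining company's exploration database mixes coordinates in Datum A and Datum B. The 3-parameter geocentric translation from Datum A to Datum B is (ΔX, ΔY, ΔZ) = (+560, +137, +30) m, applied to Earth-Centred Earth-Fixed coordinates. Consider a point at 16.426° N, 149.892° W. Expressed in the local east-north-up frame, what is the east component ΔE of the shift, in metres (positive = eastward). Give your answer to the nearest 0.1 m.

ΔE = 162.4 m

The local east axis at (φ, λ) is (−sin λ, cos λ, 0), so ΔE = −sin(-149.892°)·560 + cos(-149.892°)·137 = 162.40 m.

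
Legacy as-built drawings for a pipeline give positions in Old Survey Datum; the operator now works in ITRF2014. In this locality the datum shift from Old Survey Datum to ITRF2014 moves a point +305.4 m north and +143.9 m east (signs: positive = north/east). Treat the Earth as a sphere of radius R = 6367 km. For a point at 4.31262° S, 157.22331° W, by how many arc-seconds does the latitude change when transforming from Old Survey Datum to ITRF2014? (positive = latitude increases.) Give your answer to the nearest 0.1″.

Δφ = 9.9″

On a sphere of radius R, 1 rad of latitude = R, so Δφ = ΔN / R = 305.4 / 6367000 = 4.7966e-05 rad = 9.894″.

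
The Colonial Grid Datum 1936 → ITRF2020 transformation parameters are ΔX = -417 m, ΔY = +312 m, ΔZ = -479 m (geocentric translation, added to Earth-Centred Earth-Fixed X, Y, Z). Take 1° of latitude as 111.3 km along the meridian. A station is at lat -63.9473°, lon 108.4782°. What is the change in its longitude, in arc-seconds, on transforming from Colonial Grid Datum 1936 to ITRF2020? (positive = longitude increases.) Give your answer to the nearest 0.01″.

sin φ = -0.898390, cos φ = 0.439198, sin λ = 0.948444, cos λ = -0.316944.
East component: ΔE = −sin λ·ΔX + cos λ·ΔY = −(0.948444)(-417) + (-0.316944)(312) = 296.61 m.
1° of latitude spans 111300 m; at latitude φ, 1° of longitude spans that × cos φ = 48882.7 m, so Δλ = 296.61 / 48882.7 × 3600 = 21.844″.

Δλ = 21.84″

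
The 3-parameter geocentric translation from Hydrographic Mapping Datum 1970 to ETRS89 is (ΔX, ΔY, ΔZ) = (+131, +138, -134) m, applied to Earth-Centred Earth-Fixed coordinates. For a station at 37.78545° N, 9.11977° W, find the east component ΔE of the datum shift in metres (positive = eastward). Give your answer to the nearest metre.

ΔE = 157 m

The local east axis at (φ, λ) is (−sin λ, cos λ, 0), so ΔE = −sin(-9.11977°)·131 + cos(-9.11977°)·138 = 157.02 m.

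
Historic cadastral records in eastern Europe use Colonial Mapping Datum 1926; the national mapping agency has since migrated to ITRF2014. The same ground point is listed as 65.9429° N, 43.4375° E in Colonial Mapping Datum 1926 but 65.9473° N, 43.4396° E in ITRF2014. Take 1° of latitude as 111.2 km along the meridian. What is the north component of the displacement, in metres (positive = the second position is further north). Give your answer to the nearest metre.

Δφ = 65.9473° − 65.9429° = +0.0044°; Δλ = 43.4396° − 43.4375° = +0.0021°.
ΔN = Δφ × 111200 = 489.3 m; ΔE = Δλ × 111200 × cos(65.9429°) = +0.0021 × 111200 × 0.407647 = 95.2 m.

ΔN = 489 m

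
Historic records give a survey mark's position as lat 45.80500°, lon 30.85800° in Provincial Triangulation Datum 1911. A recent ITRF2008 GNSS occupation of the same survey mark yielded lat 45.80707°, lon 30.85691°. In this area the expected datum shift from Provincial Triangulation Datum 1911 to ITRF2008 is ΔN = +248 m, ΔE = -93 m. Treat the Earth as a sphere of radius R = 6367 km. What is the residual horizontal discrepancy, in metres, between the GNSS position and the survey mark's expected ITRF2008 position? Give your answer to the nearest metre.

Observed coordinate differences: Δφ = +0.00207°, Δλ = -0.00109°.
Converting to metres (1° lat = 111125 m, cos φ = 0.697103): observed ΔN = 230.0 m, observed ΔE = -84.4 m.
Subtracting the expected shift leaves a residual of 230.0 − (248) = -18.0 m north and -84.4 − (-93) = 8.6 m east.
Residual distance = √((-18.0)² + 8.6²) = 19.9 m.

20 m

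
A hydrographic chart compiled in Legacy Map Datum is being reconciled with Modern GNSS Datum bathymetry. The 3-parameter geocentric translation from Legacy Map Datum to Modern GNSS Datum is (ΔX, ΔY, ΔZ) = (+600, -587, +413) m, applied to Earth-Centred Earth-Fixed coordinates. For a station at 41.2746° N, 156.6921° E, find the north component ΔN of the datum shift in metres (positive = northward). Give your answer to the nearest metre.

ΔN = 827 m

At φ = 41.2746°, λ = 156.6921°: sin φ = 0.659669, cos φ = 0.751557, sin λ = 0.395672, cos λ = -0.918392.
ΔN = −sin φ cos λ·ΔX − sin φ sin λ·ΔY + cos φ·ΔZ = −(0.659669)(-0.918392)(600) − (0.659669)(0.395672)(-587) + (0.751557)(413) = 827.11 m.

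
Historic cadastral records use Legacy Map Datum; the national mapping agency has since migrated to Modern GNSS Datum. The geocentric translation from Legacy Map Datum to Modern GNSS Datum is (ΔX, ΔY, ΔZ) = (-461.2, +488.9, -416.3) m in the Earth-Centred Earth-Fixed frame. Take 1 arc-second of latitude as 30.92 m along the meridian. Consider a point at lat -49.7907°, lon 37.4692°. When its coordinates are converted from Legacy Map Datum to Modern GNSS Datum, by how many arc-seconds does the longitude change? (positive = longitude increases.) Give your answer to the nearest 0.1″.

Δλ = 33.5″

sin φ = -0.763691, cos φ = 0.645582, sin λ = 0.608335, cos λ = 0.793680.
East component: ΔE = −sin λ·ΔX + cos λ·ΔY = −(0.608335)(-461.2) + (0.793680)(488.9) = 668.59 m.
1° of latitude spans 3600 × 30.92 = 111312 m; at latitude φ, 1° of longitude spans that × cos φ = 71861.0 m, so Δλ = 668.59 / 71861.0 × 3600 = 33.494″.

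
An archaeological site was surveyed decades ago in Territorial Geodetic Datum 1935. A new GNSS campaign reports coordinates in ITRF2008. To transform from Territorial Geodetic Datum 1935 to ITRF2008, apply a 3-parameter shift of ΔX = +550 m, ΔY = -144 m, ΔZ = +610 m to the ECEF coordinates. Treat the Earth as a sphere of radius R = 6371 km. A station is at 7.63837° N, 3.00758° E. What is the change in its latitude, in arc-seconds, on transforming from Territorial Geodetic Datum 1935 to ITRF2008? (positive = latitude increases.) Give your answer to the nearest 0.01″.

sin φ = 0.132920, cos φ = 0.991127, sin λ = 0.052468, cos λ = 0.998623.
North component: ΔN = −sin φ cos λ·ΔX − sin φ sin λ·ΔY + cos φ·ΔZ = −(0.132920)(0.998623)(550) − (0.132920)(0.052468)(-144) + (0.991127)(610) = 532.59 m.
1° of latitude spans πR/180 = 111195 m, so Δφ = 532.59 / 111195 × 3600 = 17.243″.

Δφ = 17.24″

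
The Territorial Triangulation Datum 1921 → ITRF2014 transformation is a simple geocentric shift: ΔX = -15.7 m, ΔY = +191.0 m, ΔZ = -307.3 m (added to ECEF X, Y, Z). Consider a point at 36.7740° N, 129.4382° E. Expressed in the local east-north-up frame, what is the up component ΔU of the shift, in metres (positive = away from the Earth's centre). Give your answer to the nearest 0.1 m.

ΔU = -57.8 m

At φ = 36.7740°, λ = 129.4382°: sin φ = 0.598660, cos φ = 0.801003, sin λ = 0.772310, cos λ = -0.635246.
ΔU = cos φ cos λ·ΔX + cos φ sin λ·ΔY + sin φ·ΔZ = (0.801003)(-0.635246)(-15.7) + (0.801003)(0.772310)(191.0) + (0.598660)(-307.3) = -57.82 m.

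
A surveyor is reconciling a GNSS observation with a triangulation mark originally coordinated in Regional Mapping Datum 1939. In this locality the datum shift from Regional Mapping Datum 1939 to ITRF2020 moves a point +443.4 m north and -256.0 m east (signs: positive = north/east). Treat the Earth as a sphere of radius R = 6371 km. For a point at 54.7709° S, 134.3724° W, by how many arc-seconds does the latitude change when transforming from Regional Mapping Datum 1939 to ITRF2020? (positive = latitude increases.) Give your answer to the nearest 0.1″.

Δφ = 14.4″

On a sphere of radius R, 1 rad of latitude = R, so Δφ = ΔN / R = 443.4 / 6371000 = 6.9597e-05 rad = 14.355″.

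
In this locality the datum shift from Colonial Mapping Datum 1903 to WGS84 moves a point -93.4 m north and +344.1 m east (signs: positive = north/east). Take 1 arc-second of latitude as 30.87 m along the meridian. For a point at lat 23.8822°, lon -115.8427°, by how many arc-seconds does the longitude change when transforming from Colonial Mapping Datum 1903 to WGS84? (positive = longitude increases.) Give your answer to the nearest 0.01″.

Δλ = 12.19″

At latitude 23.8822°, cos φ = 0.914380.
1″ of longitude at this latitude = 30.87 × cos φ = 28.2269 m, so Δλ = 344.1 / 28.2269 = 12.190″.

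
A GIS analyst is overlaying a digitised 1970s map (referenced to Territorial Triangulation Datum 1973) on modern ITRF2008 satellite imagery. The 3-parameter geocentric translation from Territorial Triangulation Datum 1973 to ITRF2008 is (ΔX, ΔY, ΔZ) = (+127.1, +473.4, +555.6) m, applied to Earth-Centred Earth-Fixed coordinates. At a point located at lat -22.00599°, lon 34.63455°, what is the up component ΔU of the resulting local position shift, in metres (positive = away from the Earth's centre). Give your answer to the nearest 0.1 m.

ΔU = 138.2 m

At φ = -22.00599°, λ = 34.63455°: sin φ = -0.374704, cos φ = 0.927145, sin λ = 0.568340, cos λ = 0.822794.
ΔU = cos φ cos λ·ΔX + cos φ sin λ·ΔY + sin φ·ΔZ = (0.927145)(0.822794)(127.1) + (0.927145)(0.568340)(473.4) + (-0.374704)(555.6) = 138.22 m.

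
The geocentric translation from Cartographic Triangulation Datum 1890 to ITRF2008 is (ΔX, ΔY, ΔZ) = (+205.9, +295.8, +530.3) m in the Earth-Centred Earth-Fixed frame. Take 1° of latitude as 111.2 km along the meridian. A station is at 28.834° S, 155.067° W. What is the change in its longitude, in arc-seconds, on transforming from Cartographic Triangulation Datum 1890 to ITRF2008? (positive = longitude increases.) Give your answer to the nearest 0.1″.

sin φ = -0.482274, cos φ = 0.876021, sin λ = -0.421558, cos λ = -0.906801.
East component: ΔE = −sin λ·ΔX + cos λ·ΔY = −(-0.421558)(205.9) + (-0.906801)(295.8) = -181.43 m.
1° of latitude spans 111200 m; at latitude φ, 1° of longitude spans that × cos φ = 97413.5 m, so Δλ = -181.43 / 97413.5 × 3600 = -6.705″.

Δλ = -6.7″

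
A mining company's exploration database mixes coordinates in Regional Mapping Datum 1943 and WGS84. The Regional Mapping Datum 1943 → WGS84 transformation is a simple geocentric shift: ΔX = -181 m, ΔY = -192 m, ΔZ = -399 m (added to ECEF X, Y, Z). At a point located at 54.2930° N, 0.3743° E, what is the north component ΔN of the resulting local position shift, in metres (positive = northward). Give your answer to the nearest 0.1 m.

The local north axis is (−sin φ cos λ, −sin φ sin λ, cos φ), giving ΔN = 146.971 + 1.018 − 232.873 = -84.88 m.

ΔN = -84.9 m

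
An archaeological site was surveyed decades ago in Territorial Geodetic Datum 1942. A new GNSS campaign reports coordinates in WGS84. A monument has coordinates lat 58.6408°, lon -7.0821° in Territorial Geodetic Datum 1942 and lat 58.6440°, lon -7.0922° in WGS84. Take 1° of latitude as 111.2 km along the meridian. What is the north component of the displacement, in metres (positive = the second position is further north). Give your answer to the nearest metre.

ΔN = 356 m

Δφ = 58.6440° − 58.6408° = +0.0032°; Δλ = -7.0922° − -7.0821° = -0.0101°.
ΔN = Δφ × 111200 = 355.8 m; ΔE = Δλ × 111200 × cos(58.6408°) = -0.0101 × 111200 × 0.520402 = -584.5 m.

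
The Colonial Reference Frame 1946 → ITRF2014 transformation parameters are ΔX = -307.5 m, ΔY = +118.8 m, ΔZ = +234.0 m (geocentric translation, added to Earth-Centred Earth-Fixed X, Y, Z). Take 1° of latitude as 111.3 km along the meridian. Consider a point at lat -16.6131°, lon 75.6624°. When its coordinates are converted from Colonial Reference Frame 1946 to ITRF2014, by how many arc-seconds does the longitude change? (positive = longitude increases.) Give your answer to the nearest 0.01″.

sin φ = -0.285907, cos φ = 0.958257, sin λ = 0.968853, cos λ = 0.247635.
East component: ΔE = −sin λ·ΔX + cos λ·ΔY = −(0.968853)(-307.5) + (0.247635)(118.8) = 327.34 m.
1° of latitude spans 111300 m; at latitude φ, 1° of longitude spans that × cos φ = 106654.0 m, so Δλ = 327.34 / 106654.0 × 3600 = 11.049″.

Δλ = 11.05″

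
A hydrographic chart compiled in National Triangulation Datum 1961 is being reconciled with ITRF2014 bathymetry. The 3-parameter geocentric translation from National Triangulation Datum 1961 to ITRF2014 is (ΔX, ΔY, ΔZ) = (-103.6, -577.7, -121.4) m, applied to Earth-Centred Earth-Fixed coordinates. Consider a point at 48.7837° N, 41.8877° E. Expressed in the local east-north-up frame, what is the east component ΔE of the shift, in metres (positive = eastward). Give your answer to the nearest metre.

ΔE = -361 m

The local east axis at (φ, λ) is (−sin λ, cos λ, 0), so ΔE = −sin(41.8877°)·(-103.6) + cos(41.8877°)·(-577.7) = -360.90 m.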